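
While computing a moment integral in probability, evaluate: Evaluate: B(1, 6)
B(x,y) = Γ(x)Γ(y)/Γ(x+y) = (x-1)!(y-1)!/(x+y-1)!
B(1,6) = 0!·5!/6! = 1/6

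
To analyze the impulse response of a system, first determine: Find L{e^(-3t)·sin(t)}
First shifting: L{e^(at)f(t)}=F(s-a)
L{sin(t)}=1/(s² + 1)
Shift: 1/((s + 3)² + 1)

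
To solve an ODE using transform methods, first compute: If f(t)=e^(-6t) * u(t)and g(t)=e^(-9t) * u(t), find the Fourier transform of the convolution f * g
By the convolution theorem: F{f * g}=F(omega) * G(omega)
F(omega)=1/(6 + j * omega), G(omega)=1/(9 + j * omega)
F{f * g}=1/((6 + j * omega)(9 + j * omega))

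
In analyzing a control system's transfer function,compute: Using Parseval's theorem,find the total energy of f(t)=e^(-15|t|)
Parseval's theorem: E = integral |f(t)|^2 dt = (1/2pi) integral |F(omega)|^2 domega
E = integral_{-inf}^{inf} e^(-30|t|) dt = 2 * integral_0^inf e^(-30t) dt = 2/(2 * 15) = 1/15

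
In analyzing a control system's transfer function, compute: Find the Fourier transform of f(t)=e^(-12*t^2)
The Fourier transform of a Gaussian e^(-a * t^2) is sqrt(pi/a) * e^(-omega^2/(4a)).
With a=12: F(omega)=sqrt(pi/12) * e^(-omega^2/48)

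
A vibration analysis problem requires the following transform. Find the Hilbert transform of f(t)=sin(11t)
The Hilbert transform shifts each frequency component by -pi/2.
H{sin(wt)} = -cos(wt)
With w = 11: H{sin(11t)} = -cos(11t)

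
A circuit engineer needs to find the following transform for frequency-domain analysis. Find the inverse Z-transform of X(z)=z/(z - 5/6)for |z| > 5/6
Standard pair: z/(z-a) <-> a^n*u[n] for causal signals
With a = 5/6: x[n] = (5/6)^n*u[n]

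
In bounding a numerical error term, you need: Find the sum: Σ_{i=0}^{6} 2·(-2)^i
Geometric series: S = a(1 - r^n)/(1 - r)
a = 2, r = -2, n = 7
S = 2(1+128)/3 = 86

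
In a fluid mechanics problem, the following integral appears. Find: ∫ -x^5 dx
Using power rule: ∫ -x^5 dx=-1/6 x^6+C=(-1/6)x^6+C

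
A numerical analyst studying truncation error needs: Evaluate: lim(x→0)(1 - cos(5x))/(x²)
Using 1-cos(u) ≈ u²/2 for small u:
(1-cos(5x)) ≈ (5x)²/2 = 25x²/2
So limit = 25/(2·1) = 25/2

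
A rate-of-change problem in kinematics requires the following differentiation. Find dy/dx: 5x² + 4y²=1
Differentiate: 10x + 8y·(dy/dx) = 0
dy/dx = -10x/(8y) = -(5/4)·(x/y)

Answer: dy/dx = -(5/4)·(x/y)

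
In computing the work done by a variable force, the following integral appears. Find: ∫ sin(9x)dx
Using substitution u=9x: ∫ sin(u) du/9=-cos(u)/9+C

Answer: (-1/9)cos(9x)+C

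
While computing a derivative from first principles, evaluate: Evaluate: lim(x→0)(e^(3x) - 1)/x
L'Hôpital (0/0): lim 3e^(3x)/1=3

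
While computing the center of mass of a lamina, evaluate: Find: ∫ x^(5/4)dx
Power rule: ∫ x^(5/4) dx = x^(9/4)/(9/4) + C

Answer: (4/9)·x^(9/4) + C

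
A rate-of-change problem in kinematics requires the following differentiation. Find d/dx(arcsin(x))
d/dx[arcsin(u)]=u'/√(1-u²), u=x, u'=1

Answer: 1/√(1-x²)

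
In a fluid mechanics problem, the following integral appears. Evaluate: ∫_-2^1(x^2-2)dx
Step 1: Find antiderivative F(x)=(1/3)x^3-2x
Step 2: F(1) - F(-2)=-5/3 - (4/3)=-3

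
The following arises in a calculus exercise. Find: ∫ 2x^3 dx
Using power rule: ∫ 2x^3 dx=2/4 x^4+C=(1/2)x^4+C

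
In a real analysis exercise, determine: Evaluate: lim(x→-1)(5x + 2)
Polynomial is continuous, so substitute x = -1:
5·(-1)+2 = -3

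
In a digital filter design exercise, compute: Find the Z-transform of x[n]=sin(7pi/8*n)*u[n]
Z{sin(w0*n)*u[n]} = z*sin(w0)/(z^2-2z*cos(w0)+1)
With w0 = 7pi/8: X(z) = z*sin(7pi/8)/(z^2-2z*cos(7pi/8)+1)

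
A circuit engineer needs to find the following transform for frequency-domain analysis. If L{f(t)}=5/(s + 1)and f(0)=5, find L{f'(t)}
L{f'(t)}=s·F(s) - f(0)=5s/(s + 1) - 5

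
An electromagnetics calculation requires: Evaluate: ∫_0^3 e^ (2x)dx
Antiderivative: (1/2)e^(2x)
Evaluate: (1/2)(e^6-1)

Answer: (e^6-1)/2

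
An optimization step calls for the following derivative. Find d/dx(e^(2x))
Chain rule: d/dx[e^u] = e^u · u' where u = 2x
u' = 2

Answer: 2·e^(2x)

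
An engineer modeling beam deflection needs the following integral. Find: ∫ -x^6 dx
Using power rule: ∫ -x^6 dx=-1/7 x^7 + C=(-1/7)x^7 + C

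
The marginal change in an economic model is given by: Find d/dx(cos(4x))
Chain rule: d/dx[cos(u)] = -sin(u)·u' where u = 4x
u' = 4

Answer: -4·sin(4x)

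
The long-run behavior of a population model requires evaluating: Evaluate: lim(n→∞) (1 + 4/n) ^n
This is the definition of e^4: lim(1 + 4/n)^n = e^4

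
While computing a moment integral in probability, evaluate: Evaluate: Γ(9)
Γ(n)=(n-1)! for positive integers
Γ(9)=8!=40320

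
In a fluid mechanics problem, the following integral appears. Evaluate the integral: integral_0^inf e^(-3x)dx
integral_0^inf e^(-3x) dx = [-1/3*e^(-3x)]_0^inf
= 0 - (-1/3) = 1/3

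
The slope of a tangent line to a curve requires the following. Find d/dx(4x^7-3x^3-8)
Power rule: d/dx(ax^n)=n·a·x^(n-1)
Term by term: 28·x^6 - 9·x^2

Answer: 28x^6 - 9x^2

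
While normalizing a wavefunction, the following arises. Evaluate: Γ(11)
Γ(n) = (n-1)! for positive integers
Γ(11) = 10! = 3628800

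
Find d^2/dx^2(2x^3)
Apply power rule 2 times:
d^1: 6x^2
d^2: 12x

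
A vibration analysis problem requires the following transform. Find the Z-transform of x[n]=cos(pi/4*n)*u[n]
Z{cos(w0*n)*u[n]}=z(z - cos(w0))/(z^2-2z*cos(w0)+1)
With w0=pi/4: X(z)=z(z - cos(pi/4))/(z^2-2z*cos(pi/4)+1)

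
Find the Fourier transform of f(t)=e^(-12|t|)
Using the standard pair: F{e^(-a|t|)}=2a/(a^2+omega^2)
With a=12: F(omega)=24/(144+omega^2)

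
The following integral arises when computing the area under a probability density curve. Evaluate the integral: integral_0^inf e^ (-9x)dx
integral_0^inf e^(-9x) dx = [-1/9*e^(-9x)]_0^inf
= 0 - (-1/9) = 1/9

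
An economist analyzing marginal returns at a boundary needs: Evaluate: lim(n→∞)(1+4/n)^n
This is the definition of e^4: lim(1 + 4/n)^n = e^4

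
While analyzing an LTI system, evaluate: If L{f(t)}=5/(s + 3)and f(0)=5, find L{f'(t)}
L{f'(t)}=s·F(s) - f(0)=5s/(s+3)-5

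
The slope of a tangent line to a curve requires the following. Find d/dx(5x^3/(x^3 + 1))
Quotient rule: (f/g)'=(f'g - fg')/g²
f=5x^3, f'=15x^2
g=x^3 + 1, g'=3x^2

Answer: (15x^2·(x^3 + 1) - 15x^5)/(x^3 + 1)²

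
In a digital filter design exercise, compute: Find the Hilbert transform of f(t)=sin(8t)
The Hilbert transform shifts each frequency component by -pi/2.
H{sin(wt)} = -cos(wt)
With w = 8: H{sin(8t)} = -cos(8t)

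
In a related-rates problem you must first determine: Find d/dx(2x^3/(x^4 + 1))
Quotient rule: (f/g)' = (f'g - fg')/g²
f = 2x^3, f' = 6x^2
g = x^4+1, g' = 4x^3

Answer: (6x^2·(x^4+1)-8x^6)/(x^4+1)²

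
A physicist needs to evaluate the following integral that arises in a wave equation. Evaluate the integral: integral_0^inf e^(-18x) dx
integral_0^inf e^(-18x) dx=[-1/18 * e^(-18x)]_0^inf
=0 - (-1/18)=1/18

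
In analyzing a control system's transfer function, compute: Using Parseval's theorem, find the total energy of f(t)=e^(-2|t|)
Parseval's theorem: E = integral |f(t)|^2 dt = (1/2pi) integral |F(omega)|^2 domega
E = integral_{-inf}^{inf} e^(-4|t|) dt = 2*integral_0^inf e^(-4t) dt = 2/(2*2) = 1/2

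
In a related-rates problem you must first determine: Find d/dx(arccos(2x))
d/dx[arccos(u)]=-u'/√(1-u²), u=2x, u'=2

Answer: -2/√(1 - 4x²)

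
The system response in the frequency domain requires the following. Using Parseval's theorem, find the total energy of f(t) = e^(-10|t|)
Parseval's theorem: E = integral |f(t)|^2 dt = (1/2pi) integral |F(omega)|^2 domega
E = integral_{-inf}^{inf} e^(-20|t|) dt = 2 * integral_0^inf e^(-20t) dt = 2/(2 * 10) = 1/10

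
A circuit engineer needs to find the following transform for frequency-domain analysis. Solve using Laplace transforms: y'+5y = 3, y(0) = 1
Take L of both sides: sY(s) - 1 + 5Y(s) = 3/s
Y(s)(s + 5) = 3/s + 1
Y(s) = 3/(s(s + 5)) + 1/(s + 5)
Partial fractions: 3/(s(s + 5)) = (3/5)/s - (3/5)/(s + 5)
So Y(s) = (3/5)/s + (2/5)/(s + 5)
Inverse transform (L^(-1){1/s} = 1, L^(-1){1/(s + 5)} = e^(-5t)):

Answer: y(t) = 3/5 + (2/5)·e^(-5t)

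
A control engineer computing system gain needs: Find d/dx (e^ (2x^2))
Chain rule: d/dx[e^u]=e^u · u' where u=2x^2
u'=4x

Answer: 4x·e^(2x^2)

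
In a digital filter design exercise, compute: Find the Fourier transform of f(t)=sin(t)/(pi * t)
sin(W*t)/(pi*t) = (W/pi)*sinc(W*t/pi) is the impulse response of the ideal low-pass filter with cutoff W (here W = 1).
Its Fourier transform is a rectangular function:
F(omega) = 1 for |omega| < 1, 0 otherwise

Answer: rect(omega/2) [i.e., 1 for |omega| < 1, 0 otherwise]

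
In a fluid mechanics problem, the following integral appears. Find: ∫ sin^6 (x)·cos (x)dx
Let u = sin(x), du = cos(x) dx
∫ u^6 du = u^7/7+C

Answer: sin^7(x)/7+C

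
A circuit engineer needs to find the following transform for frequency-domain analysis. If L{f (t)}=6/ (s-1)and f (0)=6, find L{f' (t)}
L{f'(t)} = s·F(s) - f(0) = 6s/(s-1) - 6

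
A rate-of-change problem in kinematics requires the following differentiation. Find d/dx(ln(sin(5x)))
Chain rule: d/dx[ln(u)]=u'/u where u=sin(5x)
u'=5cos(5x)

Answer: (5cos(5x))/(sin(5x))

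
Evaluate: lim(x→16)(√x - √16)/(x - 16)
Multiply by conjugate (√x + √16)/(√x + √16):
= (x - 16)/((x - 16)(√x + √16)) = 1/(√x + √16)
As x → 16: 1/(2√16)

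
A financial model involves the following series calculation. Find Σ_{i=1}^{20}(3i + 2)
=3·Σ i + 2·20=3·210 + 40=670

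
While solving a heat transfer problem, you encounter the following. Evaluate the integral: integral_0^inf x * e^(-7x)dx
This is a Gamma integral. Substitute u = 7x (du = 7 dx):
integral_0^inf x*e^(-7x) dx = (1/7^2) integral_0^inf u^1*e^(-u) du
= Gamma(2)/7^2 = 1!/7^2 = 1/49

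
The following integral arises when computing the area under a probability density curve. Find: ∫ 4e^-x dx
Since d/dx[e^-x] = - e^-x, we get -4e^-x+C

Answer: -4e^-x+C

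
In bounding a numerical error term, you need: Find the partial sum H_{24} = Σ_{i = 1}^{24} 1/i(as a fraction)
H_24=1 + 1/2 + 1/3 + ... + 1/24
=1347822955/356948592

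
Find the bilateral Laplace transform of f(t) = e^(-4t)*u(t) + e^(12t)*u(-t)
For e^(-4t)*u(t): L=1/(s+4), Re(s) > -4
For e^(12t)*u(-t): L=-1/(s-12), Re(s) < 12
Combined: F(s)=1/(s+4)-1/(s-12), -4 < Re(s) < 12

Answer: 1/(s+4)-1/(s-12), ROC: -4 < Re(s) < 12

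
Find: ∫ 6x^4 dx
Using power rule: ∫ 6x^4 dx = 6/5 x^5+C = (6/5)x^5+C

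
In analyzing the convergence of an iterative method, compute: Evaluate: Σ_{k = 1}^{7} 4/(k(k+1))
Partial fractions: 4/(k(k+1)) = 4/k - 4/(k+1)
Telescoping sum: 4(1-1/8) = 4·7/8

Answer: 7/2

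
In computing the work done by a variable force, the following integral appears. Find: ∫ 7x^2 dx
Using power rule: ∫ 7x^2 dx = 7/3 x^3+C = (7/3)x^3+C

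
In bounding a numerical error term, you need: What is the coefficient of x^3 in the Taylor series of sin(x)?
sin(x)=Σ (-1)^k x^(2k+1)/(2k+1)!
For x^3: (-1)^1/3!=-1/6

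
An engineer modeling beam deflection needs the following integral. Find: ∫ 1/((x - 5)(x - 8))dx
Partial fractions: 1/((x-5)(x-8))=A/(x-5)+B/(x-8)
A=-1/3, B=1/3
∫ [-1/3· 1/(x-5)+1/3· 1/(x-8)] dx
=(1/3)[ln|x-8| - ln|x-5|]+C

Answer: (1/3)·ln|(x-8)/(x-5)|+C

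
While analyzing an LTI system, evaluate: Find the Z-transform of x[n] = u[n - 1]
Using the time-shift property: Z{u[n-1]}=z^(-1)*z/(z-1)
=z^(0)/(z-1)

Answer: 1/(z-1)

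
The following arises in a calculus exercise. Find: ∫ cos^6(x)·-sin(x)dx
Let u=cos(x), du=-sin(x) dx
∫ u^6 du=u^7/7+C

Answer: cos^7(x)/7+C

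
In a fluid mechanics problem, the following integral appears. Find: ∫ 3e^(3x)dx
Since d/dx[e^(3x)] = 3e^(3x), we get 1 e^(3x) + C

Answer: e^(3x) + C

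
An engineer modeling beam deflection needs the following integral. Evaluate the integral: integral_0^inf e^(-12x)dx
integral_0^inf e^(-12x) dx = [-1/12 * e^(-12x)]_0^inf
= 0 - (-1/12) = 1/12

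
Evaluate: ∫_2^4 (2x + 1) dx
Step 1: Find antiderivative F(x)=x^2 + x
Step 2: F(4) - F(2)=20 - (6)=14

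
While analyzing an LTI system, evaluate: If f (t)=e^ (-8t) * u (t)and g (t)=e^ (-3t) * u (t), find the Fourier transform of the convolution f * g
By the convolution theorem: F{f*g}=F(omega)*G(omega)
F(omega)=1/(8 + j*omega), G(omega)=1/(3 + j*omega)
F{f*g}=1/((8 + j*omega)(3 + j*omega))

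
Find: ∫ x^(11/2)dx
Power rule: ∫ x^(11/2) dx = x^(13/2)/(13/2) + C

Answer: (2/13)·x^(13/2) + C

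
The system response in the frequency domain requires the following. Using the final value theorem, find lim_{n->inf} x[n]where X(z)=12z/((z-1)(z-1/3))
Final value theorem: lim x[n] = lim_{z->1} (z-1) * X(z)
(z-1) * X(z) = 12z/(z-1/3)
As z->1: 12/(1-1/3) = 12/(2/3) = 18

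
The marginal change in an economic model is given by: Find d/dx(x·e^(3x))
Product rule: (fg)'=f'g + fg'
f=x, f'=1
g=e^(3x), g'=3·e^(3x)

Answer: e^(3x) + 3x·e^(3x)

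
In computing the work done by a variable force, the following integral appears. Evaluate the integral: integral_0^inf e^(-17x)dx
integral_0^inf e^(-17x) dx = [-1/17 * e^(-17x)]_0^inf
= 0 - (-1/17) = 1/17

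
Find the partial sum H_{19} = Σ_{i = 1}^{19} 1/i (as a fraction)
H_19=1+1/2+1/3+...+1/19
=275295799/77597520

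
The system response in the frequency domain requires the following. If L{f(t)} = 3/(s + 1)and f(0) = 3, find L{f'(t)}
L{f'(t)} = s·F(s) - f(0) = 3s/(s + 1) - 3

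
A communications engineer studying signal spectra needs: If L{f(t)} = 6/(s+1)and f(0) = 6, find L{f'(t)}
L{f'(t)}=s·F(s) - f(0)=6s/(s + 1) - 6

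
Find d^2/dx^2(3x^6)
Apply power rule 2 times:
d^1: 18x^5
d^2: 90x^4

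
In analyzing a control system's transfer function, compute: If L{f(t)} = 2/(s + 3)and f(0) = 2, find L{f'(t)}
L{f'(t)}=s·F(s) - f(0)=2s/(s + 3) - 2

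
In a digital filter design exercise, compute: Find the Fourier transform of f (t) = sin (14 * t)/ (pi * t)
sin(W*t)/(pi*t) = (W/pi)*sinc(W*t/pi) is the impulse response of the ideal low-pass filter with cutoff W (here W = 14).
Its Fourier transform is a rectangular function:
F(omega) = 1 for |omega| < 14, 0 otherwise

Answer: rect(omega/28) [i.e., 1 for |omega| < 14, 0 otherwise]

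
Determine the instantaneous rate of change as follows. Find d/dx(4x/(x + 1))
Quotient rule: (f/g)'=(f'g - fg')/g²
f=4x, f'=4
g=x+1, g'=1

Answer: (4·(x+1)-4x)/(x+1)²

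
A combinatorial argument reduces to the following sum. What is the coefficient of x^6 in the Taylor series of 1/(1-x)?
1/(1-x) = Σ x^n for |x|<1
All coefficients are 1

Answer: 1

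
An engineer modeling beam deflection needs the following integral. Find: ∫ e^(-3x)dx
Since d/dx[e^(-3x)] = -3e^(-3x), we get -1/3 e^(-3x) + C

Answer: (-1/3)e^(-3x) + C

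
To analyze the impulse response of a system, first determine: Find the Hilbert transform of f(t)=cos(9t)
The Hilbert transform shifts each frequency component by -pi/2.
H{cos(wt)} = sin(wt)
With w = 9: H{cos(9t)} = sin(9t)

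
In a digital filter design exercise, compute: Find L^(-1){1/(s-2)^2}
L^(-1){1/(s-a)^n} = t^(n-1)·e^(at)/(n-1)!
Here a = 2, n = 2: t^1·e^(2t)/1

Answer: t·e^(2t)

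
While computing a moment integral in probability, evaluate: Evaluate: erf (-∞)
erf(-∞)=-1 (the error function is odd, so erf(-∞)=-erf(∞)=-1)

Answer: -1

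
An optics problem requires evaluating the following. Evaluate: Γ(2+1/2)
Γ(n + 1/2) = (2n)!√π/(4^n·n!)
= 24√π/(16·2) = (3/4)·√π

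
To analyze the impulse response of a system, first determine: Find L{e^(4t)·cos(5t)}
First shifting: L{e^(at)f(t)} = F(s-a)
L{cos(5t)} = s/(s² + 25)
Shift: (s-4)/((s-4)² + 25)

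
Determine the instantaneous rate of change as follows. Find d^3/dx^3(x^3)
Apply power rule 3 times:
d^1: 3x^2
d^2: 6x
d^3: 6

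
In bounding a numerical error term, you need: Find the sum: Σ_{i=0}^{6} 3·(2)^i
Geometric series: S=a(1 - r^n)/(1 - r)
a=3, r=2, n=7
S=3(1 - 128)/-1=381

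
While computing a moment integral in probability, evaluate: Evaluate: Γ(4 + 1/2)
Γ(n+1/2)=(2n)!√π/(4^n·n!)
=40320√π/(256·24)=(105/16)·√π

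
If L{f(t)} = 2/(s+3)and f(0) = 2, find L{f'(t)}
L{f'(t)}=s·F(s) - f(0)=2s/(s + 3) - 2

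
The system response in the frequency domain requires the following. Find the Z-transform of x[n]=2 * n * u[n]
Z{n * u[n]}=z/(z-1)^2
By linearity: Z{2 * n * u[n]}=2z/(z-1)^2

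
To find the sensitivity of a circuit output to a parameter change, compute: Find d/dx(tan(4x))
Chain rule: d/dx[tan(u)] = sec²(u)·u' where u = 4x
u' = 4

Answer: 4·sec²(4x)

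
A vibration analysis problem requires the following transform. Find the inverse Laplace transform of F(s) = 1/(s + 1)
L^(-1){1/(s-a)}=c·e^(at)
Here a=-1, c=1

Answer: e^(-t)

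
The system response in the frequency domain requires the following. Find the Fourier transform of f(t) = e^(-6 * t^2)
The Fourier transform of a Gaussian e^(-a * t^2) is sqrt(pi/a) * e^(-omega^2/(4a)).
With a = 6: F(omega) = sqrt(pi/6) * e^(-omega^2/24)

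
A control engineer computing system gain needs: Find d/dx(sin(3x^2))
Chain rule: d/dx[sin(u)] = cos(u)·u' where u = 3x^2
u' = 6x

Answer: 6x·cos(3x^2)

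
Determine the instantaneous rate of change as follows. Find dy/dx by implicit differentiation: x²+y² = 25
Differentiate both sides: 2x + 2y·(dy/dx)=0
Solve: dy/dx=-2x/(2y)=-x/y

Answer: dy/dx=-x/y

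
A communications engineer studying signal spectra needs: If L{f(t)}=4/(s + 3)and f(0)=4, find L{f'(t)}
L{f'(t)}=s·F(s) - f(0)=4s/(s+3)-4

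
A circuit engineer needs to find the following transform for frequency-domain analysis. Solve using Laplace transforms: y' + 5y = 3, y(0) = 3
Take L of both sides: sY(s) - 3 + 5Y(s)=3/s
Y(s)(s + 5)=3/s + 3
Y(s)=3/(s(s + 5)) + 3/(s + 5)
Partial fractions: 3/(s(s + 5))=(3/5)/s - (3/5)/(s + 5)
So Y(s)=(3/5)/s + (12/5)/(s + 5)
Inverse transform (L^(-1){1/s}=1, L^(-1){1/(s + 5)}=e^(-5t)):

Answer: y(t)=3/5 + (12/5)·e^(-5t)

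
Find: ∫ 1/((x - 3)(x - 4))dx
Partial fractions: 1/((x-3)(x-4)) = A/(x-3)+B/(x-4)
A = -1, B = 1
∫ [-1· 1/(x-3)+1· 1/(x-4)] dx
= (1)[ln|x-4| - ln|x-3|]+C

Answer: ln|(x-4)/(x-3)|+C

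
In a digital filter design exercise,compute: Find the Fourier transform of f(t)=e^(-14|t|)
Using the standard pair: F{e^(-a|t|)}=2a/(a^2 + omega^2)
With a=14: F(omega)=28/(196 + omega^2)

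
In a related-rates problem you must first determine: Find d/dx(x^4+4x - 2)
Power rule: d/dx(ax^n)=n·a·x^(n-1)
Term by term: 4·x^3+4

Answer: 4x^3+4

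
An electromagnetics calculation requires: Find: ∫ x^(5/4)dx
Power rule: ∫ x^(5/4) dx = x^(9/4)/(9/4) + C

Answer: (4/9)·x^(9/4) + C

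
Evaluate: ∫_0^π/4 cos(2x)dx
Antiderivative: sin(2x)/2
Evaluate at bounds: [sin(2·π/4)/2] - [sin(2·0)/2]
= ((1) - (0))/2 = 1/2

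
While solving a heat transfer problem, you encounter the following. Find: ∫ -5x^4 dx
Using power rule: ∫ -5x^4 dx = -5/5 x^5+C = -x^5+C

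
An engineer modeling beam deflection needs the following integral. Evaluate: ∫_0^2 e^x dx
Antiderivative: e^x
Evaluate: (e^2 - 1)

Answer: e^2 - 1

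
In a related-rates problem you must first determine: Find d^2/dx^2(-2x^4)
Apply power rule 2 times:
d^1: -8x^3
d^2: -24x^2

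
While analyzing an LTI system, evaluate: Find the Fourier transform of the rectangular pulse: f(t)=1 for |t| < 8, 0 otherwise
F(omega)=integral from -8 to 8 of e^(-j * omega * t) dt
=2 * sin(8 * omega)/omega=16 * sinc(8 * omega/pi)

Answer: 2 * sin(8 * omega)/omega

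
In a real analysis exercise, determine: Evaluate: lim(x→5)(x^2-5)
Polynomial is continuous, so substitute x = 5:
1·5^2-5 = 20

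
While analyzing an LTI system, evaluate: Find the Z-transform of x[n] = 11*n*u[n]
Z{n * u[n]}=z/(z-1)^2
By linearity: Z{11 * n * u[n]}=11z/(z-1)^2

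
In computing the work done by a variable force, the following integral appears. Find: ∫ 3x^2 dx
Using power rule: ∫ 3x^2 dx = 3/3 x^3 + C = x^3 + C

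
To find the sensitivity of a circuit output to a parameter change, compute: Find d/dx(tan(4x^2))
Chain rule: d/dx[tan(u)] = sec²(u)·u' where u = 4x^2
u' = 8x

Answer: 8x·sec²(4x^2)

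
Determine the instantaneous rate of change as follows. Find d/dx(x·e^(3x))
Product rule: (fg)'=f'g + fg'
f=x, f'=1
g=e^(3x), g'=3·e^(3x)

Answer: e^(3x) + 3x·e^(3x)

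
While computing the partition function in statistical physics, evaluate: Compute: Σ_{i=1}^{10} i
Using formula: Σ i^1 = n(n+1)/2 = 10·11/2 = 55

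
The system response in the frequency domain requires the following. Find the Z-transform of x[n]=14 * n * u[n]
Z{n*u[n]} = z/(z-1)^2
By linearity: Z{14*n*u[n]} = 14z/(z-1)^2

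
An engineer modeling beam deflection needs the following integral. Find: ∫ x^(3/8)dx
Power rule: ∫ x^(3/8) dx = x^(11/8)/(11/8)+C

Answer: (8/11)·x^(11/8)+C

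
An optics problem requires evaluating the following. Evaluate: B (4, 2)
B(x,y)=Γ(x)Γ(y)/Γ(x + y)=(x-1)!(y-1)!/(x + y-1)!
B(4,2)=3!·1!/5!=1/20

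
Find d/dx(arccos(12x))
d/dx[arccos(u)]=-u'/√(1-u²), u=12x, u'=12

Answer: -12/√(1-144x²)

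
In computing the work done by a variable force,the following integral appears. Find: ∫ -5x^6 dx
Using power rule: ∫ -5x^6 dx=-5/7 x^7 + C=(-5/7)x^7 + C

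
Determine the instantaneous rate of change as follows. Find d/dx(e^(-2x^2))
Chain rule: d/dx[e^u] = e^u · u' where u = -2x^2
u' = -4x

Answer: -4x·e^(-2x^2)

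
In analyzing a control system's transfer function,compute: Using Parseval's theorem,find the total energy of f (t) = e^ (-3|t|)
Parseval's theorem: E = integral |f(t)|^2 dt = (1/2pi) integral |F(omega)|^2 domega
E = integral_{-inf}^{inf} e^(-6|t|) dt = 2 * integral_0^inf e^(-6t) dt = 2/(2 * 3) = 1/3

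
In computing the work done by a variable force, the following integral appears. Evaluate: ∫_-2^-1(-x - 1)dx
Step 1: Find antiderivative F(x)=(-1/2)x^2 - x
Step 2: F(-1) - F(-2)=1/2 - (0)=1/2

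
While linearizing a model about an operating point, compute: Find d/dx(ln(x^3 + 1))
Chain rule: d/dx[ln(u)]=u'/u where u=x^3 + 1
u'=3x^2

Answer: (3x^2)/(x^3 + 1)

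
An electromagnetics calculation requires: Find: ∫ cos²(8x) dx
Using identity cos²(u)=(1 + cos(2u))/2:
∫ (1 + cos(16x))/2 dx=x/2 + sin(16x)/32 + C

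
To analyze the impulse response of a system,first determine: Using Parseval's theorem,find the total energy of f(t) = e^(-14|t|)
Parseval's theorem: E=integral |f(t)|^2 dt=(1/2pi) integral |F(omega)|^2 domega
E=integral_{-inf}^{inf} e^(-28|t|) dt=2*integral_0^inf e^(-28t) dt=2/(2*14)=1/14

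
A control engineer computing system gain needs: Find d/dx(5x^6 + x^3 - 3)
Power rule: d/dx(ax^n) = n·a·x^(n-1)
Term by term: 30·x^5+3·x^2

Answer: 30x^5+3x^2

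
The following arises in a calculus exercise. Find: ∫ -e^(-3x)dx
Since d/dx[e^(-3x)]=-3e^(-3x), we get 1/3 e^(-3x)+C

Answer: (1/3)e^(-3x)+C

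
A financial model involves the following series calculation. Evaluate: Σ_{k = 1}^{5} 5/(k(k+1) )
Partial fractions: 5/(k(k + 1)) = 5/k - 5/(k + 1)
Telescoping sum: 5(1 - 1/6) = 5·5/6

Answer: 25/6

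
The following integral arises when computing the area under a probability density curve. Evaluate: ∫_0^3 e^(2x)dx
Antiderivative: (1/2)e^(2x)
Evaluate: (1/2)(e^6-1)

Answer: (e^6-1)/2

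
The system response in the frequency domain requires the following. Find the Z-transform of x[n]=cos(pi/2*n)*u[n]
Z{cos(w0*n)*u[n]}=z(z - cos(w0))/(z^2-2z*cos(w0)+1)
With w0=pi/2: X(z)=z(z - cos(pi/2))/(z^2-2z*cos(pi/2)+1)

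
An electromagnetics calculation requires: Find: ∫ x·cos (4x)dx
By parts: u = x, dv = cos(4x) dx
du = dx, v = sin(4x)/4
= x·sin(4x)/4 + cos(4x)/4² + C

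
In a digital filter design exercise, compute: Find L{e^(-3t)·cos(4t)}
First shifting: L{e^(at)f(t)} = F(s-a)
L{cos(4t)} = s/(s² + 16)
Shift: (s + 3)/((s + 3)² + 16)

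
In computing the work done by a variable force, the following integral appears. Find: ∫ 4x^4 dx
Using power rule: ∫ 4x^4 dx=4/5 x^5+C=(4/5)x^5+C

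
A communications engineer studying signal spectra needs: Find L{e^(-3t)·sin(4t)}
First shifting: L{e^(at)f(t)} = F(s-a)
L{sin(4t)} = 4/(s²+16)
Shift: 4/((s+3)²+16)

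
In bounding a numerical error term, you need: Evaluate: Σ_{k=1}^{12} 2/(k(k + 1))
Partial fractions: 2/(k(k + 1))=2/k - 2/(k + 1)
Telescoping sum: 2(1 - 1/13)=2·12/13

Answer: 24/13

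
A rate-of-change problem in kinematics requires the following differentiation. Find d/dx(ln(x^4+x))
Chain rule: d/dx[ln(u)] = u'/u where u = x^4+x
u' = 4x^3+1

Answer: (4x^3+1)/(x^4+x)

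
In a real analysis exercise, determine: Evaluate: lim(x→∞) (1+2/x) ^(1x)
Rewrite as [(1+2/x)^x]^1.
lim(1+2/x)^x=e^2, so limit=(e^2)^1=e^2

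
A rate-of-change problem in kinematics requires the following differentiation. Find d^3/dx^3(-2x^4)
Apply power rule 3 times:
d^1: -8x^3
d^2: -24x^2
d^3: -48x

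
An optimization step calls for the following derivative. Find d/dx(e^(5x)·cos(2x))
Product rule: (fg)' = f'g + fg'
f = e^(5x), f' = 5·e^(5x)
g = cos(2x), g' = -2·sin(2x)

Answer: 5·e^(5x)·cos(2x) - 2·e^(5x)·sin(2x)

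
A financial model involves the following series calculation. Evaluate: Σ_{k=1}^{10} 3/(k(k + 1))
Partial fractions: 3/(k(k+1))=3/k - 3/(k+1)
Telescoping sum: 3(1-1/11)=3·10/11

Answer: 30/11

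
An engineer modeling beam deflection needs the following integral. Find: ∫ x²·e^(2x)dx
Integration by parts twice:
First: u = x², dv = e^(2x) dx => x²e^(2x)/2 - (2/2)∫ xe^(2x) dx
Second (∫ xe^(2x) dx): xe^(2x)/2 - e^(2x)/4
Combining: e^(2x)(x²/2 - 2x/4 + 2/8) + C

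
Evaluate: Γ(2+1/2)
Γ(n + 1/2) = (2n)!√π/(4^n·n!)
= 24√π/(16·2) = (3/4)·√π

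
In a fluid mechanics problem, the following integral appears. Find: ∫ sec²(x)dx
Since d/dx[tan(x)]=sec²(x), integral=tan(x) + C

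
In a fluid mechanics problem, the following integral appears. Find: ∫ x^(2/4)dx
Power rule: ∫ x^(1/2) dx = x^(3/2)/(3/2)+C

Answer: (2/3)·x^(3/2)+C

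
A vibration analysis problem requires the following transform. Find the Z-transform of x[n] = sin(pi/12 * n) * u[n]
Z{sin(w0*n)*u[n]} = z*sin(w0)/(z^2-2z*cos(w0)+1)
With w0 = pi/12: X(z) = z*sin(pi/12)/(z^2-2z*cos(pi/12)+1)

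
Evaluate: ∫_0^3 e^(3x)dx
Antiderivative: (1/3)e^(3x)
Evaluate: (1/3)(e^9-1)

Answer: (e^9-1)/3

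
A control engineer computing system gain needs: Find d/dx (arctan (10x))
d/dx[arctan(u)]=u'/(1+u²), u=10x, u'=10

Answer: 10/(1+100x²)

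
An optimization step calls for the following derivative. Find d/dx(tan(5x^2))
Chain rule: d/dx[tan(u)] = sec²(u)·u' where u = 5x^2
u' = 10x

Answer: 10x·sec²(5x^2)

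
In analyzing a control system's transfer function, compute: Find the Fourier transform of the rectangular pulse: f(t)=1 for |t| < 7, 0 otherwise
F(omega) = integral from -7 to 7 of e^(-j * omega * t) dt
= 2 * sin(7 * omega)/omega = 14 * sinc(7 * omega/pi)

Answer: 2 * sin(7 * omega)/omega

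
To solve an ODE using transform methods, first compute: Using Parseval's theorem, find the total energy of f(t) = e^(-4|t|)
Parseval's theorem: E = integral |f(t)|^2 dt = (1/2pi) integral |F(omega)|^2 domega
E = integral_{-inf}^{inf} e^(-8|t|) dt = 2*integral_0^inf e^(-8t) dt = 2/(2*4) = 1/4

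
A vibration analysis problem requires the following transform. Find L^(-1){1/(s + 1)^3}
L^(-1){1/(s-a)^n} = t^(n-1)·e^(at)/(n-1)!
Here a = -1, n = 3: t^2·e^(-t)/2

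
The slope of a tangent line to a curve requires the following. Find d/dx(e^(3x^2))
Chain rule: d/dx[e^u]=e^u · u' where u=3x^2
u'=6x

Answer: 6x·e^(3x^2)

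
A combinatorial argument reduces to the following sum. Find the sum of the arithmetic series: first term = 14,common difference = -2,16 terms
Last term: a_n=14+(16-1)·-2=-16
Sum=n(a_1+a_n)/2=16(14+(-16))/2=-16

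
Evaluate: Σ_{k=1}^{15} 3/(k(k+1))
Partial fractions: 3/(k(k + 1))=3/k - 3/(k + 1)
Telescoping sum: 3(1 - 1/16)=3·15/16

Answer: 45/16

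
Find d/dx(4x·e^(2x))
Product rule: (fg)'=f'g+fg'
f=4x, f'=4
g=e^(2x), g'=2·e^(2x)

Answer: 4·e^(2x)+8x·e^(2x)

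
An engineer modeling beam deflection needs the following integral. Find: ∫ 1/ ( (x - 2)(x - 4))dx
Partial fractions: 1/((x-2)(x-4))=A/(x-2) + B/(x-4)
A=-1/2, B=1/2
∫ [-1/2· 1/(x-2) + 1/2· 1/(x-4)] dx
=(1/2)[ln|x-4| - ln|x-2|] + C

Answer: (1/2)·ln|(x-4)/(x-2)| + C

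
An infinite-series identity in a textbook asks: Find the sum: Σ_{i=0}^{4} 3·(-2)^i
Geometric series: S=a(1 - r^n)/(1 - r)
a=3, r=-2, n=5
S=3(1 + 32)/3=33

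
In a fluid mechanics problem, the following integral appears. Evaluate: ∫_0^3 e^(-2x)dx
Antiderivative: (1/(-2))e^(-2x)
Evaluate: (1/(-2))(e^-6-1)

Answer: (e^-6-1)/(-2)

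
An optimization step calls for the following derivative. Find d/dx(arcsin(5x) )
d/dx[arcsin(u)] = u'/√(1-u²), u = 5x, u' = 5

Answer: 5/√(1-25x²)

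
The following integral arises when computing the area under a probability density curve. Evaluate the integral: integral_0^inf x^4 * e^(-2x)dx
This is a Gamma integral. Substitute u = 2x (du = 2 dx):
integral_0^inf x^4*e^(-2x) dx = (1/2^5) integral_0^inf u^4*e^(-u) du
= Gamma(5)/2^5 = 4!/2^5 = 24/32

Answer: 3/4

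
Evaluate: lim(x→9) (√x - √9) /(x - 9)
Multiply by conjugate (√x+√9)/(√x+√9):
= (x - 9)/((x - 9)(√x+√9)) = 1/(√x+√9)
As x → 9: 1/(2√9)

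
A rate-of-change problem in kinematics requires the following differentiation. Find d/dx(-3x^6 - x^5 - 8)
Power rule: d/dx(ax^n)=n·a·x^(n-1)
Term by term: -18·x^5 - 5·x^4

Answer: -18x^5 - 5x^4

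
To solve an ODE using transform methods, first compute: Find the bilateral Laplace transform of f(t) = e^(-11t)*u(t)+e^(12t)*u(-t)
For e^(-11t)*u(t): L = 1/(s+11), Re(s) > -11
For e^(12t)*u(-t): L = -1/(s-12), Re(s) < 12
Combined: F(s) = 1/(s+11)-1/(s-12), -11 < Re(s) < 12

Answer: 1/(s+11)-1/(s-12), ROC: -11 < Re(s) < 12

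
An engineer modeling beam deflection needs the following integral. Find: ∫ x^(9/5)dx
Power rule: ∫ x^(9/5) dx = x^(14/5)/(14/5) + C

Answer: (5/14)·x^(14/5) + C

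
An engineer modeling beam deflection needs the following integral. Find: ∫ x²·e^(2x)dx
Integration by parts twice:
First: u=x², dv=e^(2x) dx => x²e^(2x)/2 - (2/2)∫ xe^(2x) dx
Second (∫ xe^(2x) dx): xe^(2x)/2 - e^(2x)/4
Combining: e^(2x)(x²/2 - 2x/4 + 2/8) + C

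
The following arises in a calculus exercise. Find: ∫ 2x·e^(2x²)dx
Let u = 2x², du = 4x dx
∫ (1/2)e^u du = e^u/2+C

Answer: e^(2x²)/2+C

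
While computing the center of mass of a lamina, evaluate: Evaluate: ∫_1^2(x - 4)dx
Step 1: Find antiderivative F(x)=(1/2)x^2 - 4x
Step 2: F(2) - F(1)=-6 - (-7/2)=-5/2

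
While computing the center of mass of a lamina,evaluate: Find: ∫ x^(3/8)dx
Power rule: ∫ x^(3/8) dx = x^(11/8)/(11/8)+C

Answer: (8/11)·x^(11/8)+C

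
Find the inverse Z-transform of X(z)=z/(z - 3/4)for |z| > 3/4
Standard pair: z/(z-a) <-> a^n*u[n] for causal signals
With a=3/4: x[n]=(3/4)^n*u[n]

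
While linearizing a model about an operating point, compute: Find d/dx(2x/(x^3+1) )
Quotient rule: (f/g)' = (f'g - fg')/g²
f = 2x, f' = 2
g = x^3+1, g' = 3x^2

Answer: (2·(x^3+1)-6x^3)/(x^3+1)²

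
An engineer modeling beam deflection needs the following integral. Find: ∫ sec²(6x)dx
Since d/dx[tan(6x)]=6sec²(6x), integral=tan(6x)/6+C

Answer: (1/6)tan(6x)+C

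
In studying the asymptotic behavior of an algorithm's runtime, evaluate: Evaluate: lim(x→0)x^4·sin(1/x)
Squeeze theorem: -|x^4| ≤ x^4·sin(1/x) ≤ |x^4|
Since x^4 → 0 as x → 0, by squeeze theorem the limit is 0

Answer: 0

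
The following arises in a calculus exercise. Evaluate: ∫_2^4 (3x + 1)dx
Step 1: Find antiderivative F(x)=(3/2)x^2 + x
Step 2: F(4) - F(2)=28 - (8)=20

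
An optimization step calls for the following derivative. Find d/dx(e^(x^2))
Chain rule: d/dx[e^u]=e^u · u' where u=x^2
u'=2x

Answer: 2x·e^(x^2)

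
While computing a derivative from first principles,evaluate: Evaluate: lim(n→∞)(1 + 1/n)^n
This is the definition of e^1: lim(1+1/n)^n=e^1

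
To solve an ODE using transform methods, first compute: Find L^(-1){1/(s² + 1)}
L^(-1){w/(s²+w²)}=sin(wt)
Here w=1

Answer: sin(t)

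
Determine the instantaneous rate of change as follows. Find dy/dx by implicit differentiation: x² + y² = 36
Differentiate both sides: 2x+2y·(dy/dx)=0
Solve: dy/dx=-2x/(2y)=-x/y

Answer: dy/dx=-x/y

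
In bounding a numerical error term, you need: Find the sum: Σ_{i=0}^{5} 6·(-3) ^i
Geometric series: S = a(1 - r^n)/(1 - r)
a = 6, r = -3, n = 6
S = 6(1-729)/4 = -1092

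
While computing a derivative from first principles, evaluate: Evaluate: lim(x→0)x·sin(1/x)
Squeeze theorem: -|x| ≤ x·sin(1/x) ≤ |x|
Since x → 0 as x → 0, by squeeze theorem the limit is 0

Answer: 0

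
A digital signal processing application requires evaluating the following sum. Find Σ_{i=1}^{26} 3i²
=3·n(n + 1)(2n + 1)/6=3·26·27·53/6=18603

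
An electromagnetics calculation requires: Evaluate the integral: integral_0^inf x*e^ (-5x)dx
This is a Gamma integral. Substitute u = 5x (du = 5 dx):
integral_0^inf x * e^(-5x) dx = (1/5^2) integral_0^inf u^1 * e^(-u) du
= Gamma(2)/5^2 = 1!/5^2 = 1/25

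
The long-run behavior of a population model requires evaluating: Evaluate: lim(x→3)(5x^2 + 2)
Polynomial is continuous, so substitute x=3:
5·3^2 + 2=47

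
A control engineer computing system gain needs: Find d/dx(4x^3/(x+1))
Quotient rule: (f/g)'=(f'g - fg')/g²
f=4x^3, f'=12x^2
g=x + 1, g'=1

Answer: (12x^2·(x + 1) - 4x^3)/(x + 1)²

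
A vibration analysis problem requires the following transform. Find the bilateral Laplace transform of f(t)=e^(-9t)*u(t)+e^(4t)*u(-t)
For e^(-9t) * u(t): L = 1/(s + 9), Re(s) > -9
For e^(4t) * u(-t): L = -1/(s-4), Re(s) < 4
Combined: F(s) = 1/(s + 9) - 1/(s-4), -9 < Re(s) < 4

Answer: 1/(s + 9) - 1/(s-4), ROC: -9 < Re(s) < 4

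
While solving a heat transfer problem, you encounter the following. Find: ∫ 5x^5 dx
Using power rule: ∫ 5x^5 dx=5/6 x^6+C=(5/6)x^6+C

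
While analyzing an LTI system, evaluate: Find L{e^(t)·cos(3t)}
First shifting: L{e^(at)f(t)} = F(s-a)
L{cos(3t)} = s/(s²+9)
Shift: (s-1)/((s-1)²+9)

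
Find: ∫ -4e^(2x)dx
Since d/dx[e^(2x)] = 2e^(2x), we get -2 e^(2x) + C

Answer: -2e^(2x) + C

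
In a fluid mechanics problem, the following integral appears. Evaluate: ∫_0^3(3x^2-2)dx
Step 1: Find antiderivative F(x) = x^3 - 2x
Step 2: F(3) - F(0) = 21 - (0) = 21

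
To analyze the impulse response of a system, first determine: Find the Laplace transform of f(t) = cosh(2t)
L{cosh(at)}=s/(s²-a²)
L{cosh(2t)}=s/(s²-4)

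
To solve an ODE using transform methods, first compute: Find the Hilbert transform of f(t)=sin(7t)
The Hilbert transform shifts each frequency component by -pi/2.
H{sin(wt)} = -cos(wt)
With w = 7: H{sin(7t)} = -cos(7t)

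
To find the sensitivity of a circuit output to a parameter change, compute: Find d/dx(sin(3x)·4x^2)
Product rule: (fg)' = f'g+fg'
f = sin(3x), f' = 3·cos(3x)
g = 4x^2, g' = 8x

Answer: 12·cos(3x)·x^2+8·sin(3x)·x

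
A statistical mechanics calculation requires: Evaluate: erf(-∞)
erf(-∞)=-1 (the error function is odd, so erf(-∞)=-erf(∞)=-1)

Answer: -1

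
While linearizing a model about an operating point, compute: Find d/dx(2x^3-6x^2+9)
Power rule: d/dx(ax^n)=n·a·x^(n-1)
Term by term: 6·x^2 - 12·x

Answer: 6x^2 - 12x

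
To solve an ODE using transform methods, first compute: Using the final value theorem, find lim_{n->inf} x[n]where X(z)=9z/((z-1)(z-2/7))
Final value theorem: lim x[n] = lim_{z->1} (z-1) * X(z)
(z-1) * X(z) = 9z/(z-2/7)
As z->1: 9/(1 - 2/7) = 9/(5/7) = 63/5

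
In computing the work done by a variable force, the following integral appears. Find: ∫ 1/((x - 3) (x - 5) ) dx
Partial fractions: 1/((x-3)(x-5))=A/(x-3)+B/(x-5)
A=-1/2, B=1/2
∫ [-1/2· 1/(x-3)+1/2· 1/(x-5)] dx
=(1/2)[ln|x-5| - ln|x-3|]+C

Answer: (1/2)·ln|(x-5)/(x-3)|+C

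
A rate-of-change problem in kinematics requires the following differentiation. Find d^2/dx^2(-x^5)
Apply power rule 2 times:
d^1: -5x^4
d^2: -20x^3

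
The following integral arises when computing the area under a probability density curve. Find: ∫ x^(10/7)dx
Power rule: ∫ x^(10/7) dx = x^(17/7)/(17/7) + C

Answer: (7/17)·x^(17/7) + C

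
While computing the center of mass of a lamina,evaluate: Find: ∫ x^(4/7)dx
Power rule: ∫ x^(4/7) dx=x^(11/7)/(11/7) + C

Answer: (7/11)·x^(11/7) + C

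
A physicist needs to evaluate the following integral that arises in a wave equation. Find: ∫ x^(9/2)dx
Power rule: ∫ x^(9/2) dx=x^(11/2)/(11/2) + C

Answer: (2/11)·x^(11/2) + C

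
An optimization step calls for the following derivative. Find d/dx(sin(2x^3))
Chain rule: d/dx[sin(u)] = cos(u)·u' where u = 2x^3
u' = 6x^2

Answer: 6x^2·cos(2x^3)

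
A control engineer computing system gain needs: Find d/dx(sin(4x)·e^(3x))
Product rule: (fg)'=f'g+fg'
f=sin(4x), f'=4·cos(4x)
g=e^(3x), g'=3·e^(3x)

Answer: 4·cos(4x)·e^(3x)+3·sin(4x)·e^(3x)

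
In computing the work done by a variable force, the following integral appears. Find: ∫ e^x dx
Since d/dx[e^x]=+e^x, we get 1e^x+C

Answer: e^x+C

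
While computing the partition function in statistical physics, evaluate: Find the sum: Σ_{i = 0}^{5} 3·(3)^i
Geometric series: S=a(1 - r^n)/(1 - r)
a=3, r=3, n=6
S=3(1-729)/-2=1092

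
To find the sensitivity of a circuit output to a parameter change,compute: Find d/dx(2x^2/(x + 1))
Quotient rule: (f/g)' = (f'g - fg')/g²
f = 2x^2, f' = 4x
g = x + 1, g' = 1

Answer: (4x·(x + 1) - 2x^2)/(x + 1)²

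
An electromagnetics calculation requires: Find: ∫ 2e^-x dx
Since d/dx[e^-x]=- e^-x, we get -2e^-x+C

Answer: -2e^-x+C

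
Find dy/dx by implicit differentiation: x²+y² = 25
Differentiate both sides: 2x+2y·(dy/dx)=0
Solve: dy/dx=-2x/(2y)=-x/y

Answer: dy/dx=-x/y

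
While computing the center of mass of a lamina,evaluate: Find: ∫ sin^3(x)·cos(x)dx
Let u = sin(x), du = cos(x) dx
∫ u^3 du = u^4/4 + C

Answer: sin^4(x)/4 + C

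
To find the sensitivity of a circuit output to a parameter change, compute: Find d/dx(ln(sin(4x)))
Chain rule: d/dx[ln(u)] = u'/u where u = sin(4x)
u' = 4cos(4x)

Answer: (4cos(4x))/(sin(4x))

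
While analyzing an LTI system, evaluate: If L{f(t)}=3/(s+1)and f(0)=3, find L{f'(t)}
L{f'(t)}=s·F(s) - f(0)=3s/(s+1)-3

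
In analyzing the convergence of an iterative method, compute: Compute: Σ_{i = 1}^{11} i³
Using formula: Σ i^3 = [n(n + 1)/2]² = [11·12/2]² = 4356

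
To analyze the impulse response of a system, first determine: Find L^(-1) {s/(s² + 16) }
L^(-1){s/(s²+w²)} = cos(wt)
Here w = 4

Answer: cos(4t)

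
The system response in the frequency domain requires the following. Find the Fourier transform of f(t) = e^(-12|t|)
Using the standard pair: F{e^(-a|t|)} = 2a/(a^2 + omega^2)
With a = 12: F(omega) = 24/(144 + omega^2)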